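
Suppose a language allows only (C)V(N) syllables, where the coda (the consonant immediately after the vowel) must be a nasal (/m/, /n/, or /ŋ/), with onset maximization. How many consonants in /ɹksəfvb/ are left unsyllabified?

5

Under (C)V(N), the unsyllabifiable consonants are /ɹ/, /k/, /f/, /v/, /b/ (only a nasal (/m/, /n/, or /ŋ/) is licensed in coda position; onsets are limited to one consonant).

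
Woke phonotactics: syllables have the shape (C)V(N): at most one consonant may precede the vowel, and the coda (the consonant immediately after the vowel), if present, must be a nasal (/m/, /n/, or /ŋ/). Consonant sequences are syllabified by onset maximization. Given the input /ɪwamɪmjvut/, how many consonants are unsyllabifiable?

Syllabifying with onset maximization leaves /j/, /t/ stranded (only a nasal (/m/, /n/, or /ŋ/) is licensed in coda position; onsets are limited to one consonant).

2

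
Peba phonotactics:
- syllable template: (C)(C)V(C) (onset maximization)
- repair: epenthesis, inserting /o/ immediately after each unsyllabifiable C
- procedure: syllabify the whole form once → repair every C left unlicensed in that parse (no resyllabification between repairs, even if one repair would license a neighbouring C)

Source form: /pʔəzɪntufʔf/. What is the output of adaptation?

pʔəzɪntufʔofo

Syllabifying with onset maximization leaves /ʔ/, /f/ stranded (at most one coda consonant is licensed; onsets may contain at most 2 consonants).
Epenthesis after each stranded consonant: /ʔ/ → /ʔo/, /f/ → /fo/.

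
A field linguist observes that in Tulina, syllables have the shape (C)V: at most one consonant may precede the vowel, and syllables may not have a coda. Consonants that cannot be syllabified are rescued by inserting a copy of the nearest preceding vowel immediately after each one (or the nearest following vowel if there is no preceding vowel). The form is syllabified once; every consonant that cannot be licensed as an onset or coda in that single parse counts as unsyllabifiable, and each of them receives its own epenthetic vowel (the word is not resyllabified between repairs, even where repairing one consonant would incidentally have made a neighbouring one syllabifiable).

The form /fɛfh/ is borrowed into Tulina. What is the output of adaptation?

fɛfɛhɛ

Under (C)V, the unsyllabifiable consonants are /f/, /h/ (no codas are permitted; onsets are limited to one consonant).
Epenthesis after each stranded consonant: /f/ → /fɛ/, /h/ → /hɛ/.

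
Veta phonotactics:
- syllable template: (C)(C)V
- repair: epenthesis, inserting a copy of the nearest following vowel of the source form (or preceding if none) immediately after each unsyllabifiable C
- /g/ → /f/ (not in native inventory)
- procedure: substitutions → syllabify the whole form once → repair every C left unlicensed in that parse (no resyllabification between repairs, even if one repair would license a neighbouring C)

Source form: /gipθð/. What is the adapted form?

fipiθiði

Substitution: /g/ → /f/, giving /fipθð/.
Syllabifying with onset maximization leaves /p/, /θ/, /ð/ stranded (no codas are permitted; onsets may contain at most 2 consonants).
Each unlicensed consonant becomes the onset of a new syllable: /p/ → /pi/, /θ/ → /θi/, /ð/ → /ði/.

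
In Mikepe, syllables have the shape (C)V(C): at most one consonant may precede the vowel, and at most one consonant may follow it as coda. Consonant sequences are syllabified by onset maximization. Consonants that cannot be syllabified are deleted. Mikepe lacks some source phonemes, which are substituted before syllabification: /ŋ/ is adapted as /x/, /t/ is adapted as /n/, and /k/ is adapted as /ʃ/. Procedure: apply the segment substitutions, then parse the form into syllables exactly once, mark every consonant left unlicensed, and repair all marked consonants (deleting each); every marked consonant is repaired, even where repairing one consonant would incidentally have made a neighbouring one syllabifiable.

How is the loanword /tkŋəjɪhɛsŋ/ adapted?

xəjɪhɛs

Substitution: /t/ → /n/, /k/ → /ʃ/, /ŋ/ → /x/, giving /nʃxəjɪhɛsx/.
Syllabifying with onset maximization leaves /n/, /ʃ/, /x/ stranded (at most one coda consonant is licensed; onsets are limited to one consonant).
Deletion applies to /n/, /ʃ/, /x/.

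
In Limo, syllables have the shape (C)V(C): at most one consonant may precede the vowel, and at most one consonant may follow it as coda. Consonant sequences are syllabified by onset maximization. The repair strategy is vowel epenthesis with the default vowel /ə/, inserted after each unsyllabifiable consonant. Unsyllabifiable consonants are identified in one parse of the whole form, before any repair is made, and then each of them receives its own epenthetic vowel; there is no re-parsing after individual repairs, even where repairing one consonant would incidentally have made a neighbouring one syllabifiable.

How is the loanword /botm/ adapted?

The consonants /m/ cannot be parsed into a legal (C)V(C) syllable (at most one coda consonant is licensed; onsets are limited to one consonant).
Epenthesis after each stranded consonant: /m/ → /mə/.

botmə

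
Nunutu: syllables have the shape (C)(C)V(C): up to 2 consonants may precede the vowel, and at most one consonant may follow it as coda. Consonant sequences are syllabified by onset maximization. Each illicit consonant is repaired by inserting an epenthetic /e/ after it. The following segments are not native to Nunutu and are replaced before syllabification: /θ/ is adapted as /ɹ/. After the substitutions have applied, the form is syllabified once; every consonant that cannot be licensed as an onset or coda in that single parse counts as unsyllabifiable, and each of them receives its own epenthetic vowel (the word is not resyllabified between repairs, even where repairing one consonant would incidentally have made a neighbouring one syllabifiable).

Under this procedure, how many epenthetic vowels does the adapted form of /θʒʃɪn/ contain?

After substitution the input is /ɹʒʃɪn/.
The unsyllabifiable consonants are /ɹ/; each receives one epenthetic vowel.

1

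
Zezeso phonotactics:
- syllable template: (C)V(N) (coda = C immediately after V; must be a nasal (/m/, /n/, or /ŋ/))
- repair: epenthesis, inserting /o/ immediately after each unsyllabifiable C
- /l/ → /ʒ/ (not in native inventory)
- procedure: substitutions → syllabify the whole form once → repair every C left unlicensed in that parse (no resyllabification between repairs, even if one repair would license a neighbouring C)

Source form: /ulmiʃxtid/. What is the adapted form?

uʒomiʃoxotido

Substitution: /l/ → /ʒ/, giving /uʒmiʃxtid/.
The consonants /ʒ/, /ʃ/, /x/, /d/ cannot be parsed into a legal (C)V(N) syllable (only a nasal (/m/, /n/, or /ŋ/) is licensed in coda position; onsets are limited to one consonant).
Epenthesis after each stranded consonant: /ʒ/ → /ʒo/, /ʃ/ → /ʃo/, /x/ → /xo/, /d/ → /do/.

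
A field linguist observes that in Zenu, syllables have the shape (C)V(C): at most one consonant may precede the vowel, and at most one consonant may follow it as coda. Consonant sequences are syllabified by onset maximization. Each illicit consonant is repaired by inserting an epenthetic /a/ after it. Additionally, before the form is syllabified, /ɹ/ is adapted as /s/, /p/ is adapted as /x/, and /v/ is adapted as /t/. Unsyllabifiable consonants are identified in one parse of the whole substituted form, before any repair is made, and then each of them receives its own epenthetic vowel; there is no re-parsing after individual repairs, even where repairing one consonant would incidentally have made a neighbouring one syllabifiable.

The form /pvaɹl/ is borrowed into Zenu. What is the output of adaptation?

xatasla

Substitution: /p/ → /x/, /v/ → /t/, /ɹ/ → /s/, giving /xtasl/.
Under (C)V(C), the unsyllabifiable consonants are /x/, /l/ (at most one coda consonant is licensed; onsets are limited to one consonant).
Inserting the epenthetic vowel yields /x/ → /xa/, /l/ → /la/.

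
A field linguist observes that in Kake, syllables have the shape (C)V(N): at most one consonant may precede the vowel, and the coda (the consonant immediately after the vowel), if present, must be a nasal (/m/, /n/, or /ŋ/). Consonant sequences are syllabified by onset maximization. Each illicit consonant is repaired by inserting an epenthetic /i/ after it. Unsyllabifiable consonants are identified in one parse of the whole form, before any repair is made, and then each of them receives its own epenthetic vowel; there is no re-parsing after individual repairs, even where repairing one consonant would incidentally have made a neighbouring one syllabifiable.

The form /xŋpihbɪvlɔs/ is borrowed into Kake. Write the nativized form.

Syllabifying with onset maximization leaves /x/, /ŋ/, /h/, /v/, /s/ stranded (only a nasal (/m/, /n/, or /ŋ/) is licensed in coda position; onsets are limited to one consonant).
Inserting the epenthetic vowel yields /x/ → /xi/, /ŋ/ → /ŋi/, /h/ → /hi/, /v/ → /vi/, /s/ → /si/.

xiŋipihibɪvilɔsi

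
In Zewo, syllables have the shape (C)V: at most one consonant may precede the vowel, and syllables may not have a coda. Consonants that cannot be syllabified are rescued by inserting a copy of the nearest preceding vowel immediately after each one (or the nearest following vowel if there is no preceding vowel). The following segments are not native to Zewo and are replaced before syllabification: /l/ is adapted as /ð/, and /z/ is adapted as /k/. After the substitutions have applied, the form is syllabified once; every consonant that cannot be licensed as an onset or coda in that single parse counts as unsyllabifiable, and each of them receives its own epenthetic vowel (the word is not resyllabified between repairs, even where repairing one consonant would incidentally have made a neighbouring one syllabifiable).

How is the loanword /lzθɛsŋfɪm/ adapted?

Substitution: /l/ → /ð/, /z/ → /k/, giving /ðkθɛsŋfɪm/.
Under (C)V, the unsyllabifiable consonants are /ð/, /k/, /s/, /ŋ/, /m/ (no codas are permitted; onsets are limited to one consonant).
Epenthesis after each stranded consonant: /ð/ → /ðɛ/, /k/ → /kɛ/, /s/ → /sɛ/, /ŋ/ → /ŋɛ/, /m/ → /mɪ/.

ðɛkɛθɛsɛŋɛfɪmɪ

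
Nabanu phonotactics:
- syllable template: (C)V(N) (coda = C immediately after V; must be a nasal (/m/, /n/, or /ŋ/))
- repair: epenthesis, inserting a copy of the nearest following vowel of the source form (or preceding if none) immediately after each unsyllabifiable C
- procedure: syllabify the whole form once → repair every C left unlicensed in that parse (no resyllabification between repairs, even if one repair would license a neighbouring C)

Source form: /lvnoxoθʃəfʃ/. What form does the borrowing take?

lovonoxoθəʃəfəʃə

Syllabifying with onset maximization leaves /l/, /v/, /θ/, /f/, /ʃ/ stranded (only a nasal (/m/, /n/, or /ŋ/) is licensed in coda position; onsets are limited to one consonant).
Epenthesis after each stranded consonant: /l/ → /lo/, /v/ → /vo/, /θ/ → /θə/, /f/ → /fə/, /ʃ/ → /ʃə/.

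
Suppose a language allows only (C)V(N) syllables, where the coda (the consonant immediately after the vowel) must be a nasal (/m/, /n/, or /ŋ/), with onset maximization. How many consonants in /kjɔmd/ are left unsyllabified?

The consonants /k/, /d/ cannot be parsed into a legal (C)V(N) syllable (only a nasal (/m/, /n/, or /ŋ/) is licensed in coda position; onsets are limited to one consonant).

2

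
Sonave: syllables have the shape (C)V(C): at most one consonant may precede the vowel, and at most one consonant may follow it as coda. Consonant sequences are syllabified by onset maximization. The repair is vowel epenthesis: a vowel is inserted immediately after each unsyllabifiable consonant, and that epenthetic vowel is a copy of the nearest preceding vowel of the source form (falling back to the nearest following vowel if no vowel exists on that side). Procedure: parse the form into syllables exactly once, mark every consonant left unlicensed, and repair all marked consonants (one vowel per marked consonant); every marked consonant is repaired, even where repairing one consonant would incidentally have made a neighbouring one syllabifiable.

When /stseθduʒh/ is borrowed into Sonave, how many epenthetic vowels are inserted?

The unsyllabifiable consonants are /s/, /t/, /h/; each receives one epenthetic vowel.

3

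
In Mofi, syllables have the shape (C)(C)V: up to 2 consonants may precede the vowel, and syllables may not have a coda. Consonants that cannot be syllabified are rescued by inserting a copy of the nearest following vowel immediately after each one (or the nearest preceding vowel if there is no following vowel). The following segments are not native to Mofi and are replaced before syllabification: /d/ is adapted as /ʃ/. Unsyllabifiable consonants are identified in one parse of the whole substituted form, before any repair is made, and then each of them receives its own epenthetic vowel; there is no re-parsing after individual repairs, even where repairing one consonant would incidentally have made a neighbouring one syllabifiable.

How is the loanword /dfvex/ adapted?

Substitution: /d/ → /ʃ/, giving /ʃfvex/.
Under (C)(C)V, the unsyllabifiable consonants are /ʃ/, /x/ (no codas are permitted; onsets may contain at most 2 consonants).
Inserting the epenthetic vowel yields /ʃ/ → /ʃe/, /x/ → /xe/.

ʃefvexe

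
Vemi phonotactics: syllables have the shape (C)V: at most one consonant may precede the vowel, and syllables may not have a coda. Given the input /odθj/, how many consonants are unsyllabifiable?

3

Under (C)V, the unsyllabifiable consonants are /d/, /θ/, /j/ (no codas are permitted; onsets are limited to one consonant).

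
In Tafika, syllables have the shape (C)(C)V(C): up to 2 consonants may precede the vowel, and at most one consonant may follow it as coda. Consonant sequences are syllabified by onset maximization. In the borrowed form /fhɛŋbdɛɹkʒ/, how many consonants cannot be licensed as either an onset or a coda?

The consonants /k/, /ʒ/ cannot be parsed into a legal (C)(C)V(C) syllable (at most one coda consonant is licensed; onsets may contain at most 2 consonants).

2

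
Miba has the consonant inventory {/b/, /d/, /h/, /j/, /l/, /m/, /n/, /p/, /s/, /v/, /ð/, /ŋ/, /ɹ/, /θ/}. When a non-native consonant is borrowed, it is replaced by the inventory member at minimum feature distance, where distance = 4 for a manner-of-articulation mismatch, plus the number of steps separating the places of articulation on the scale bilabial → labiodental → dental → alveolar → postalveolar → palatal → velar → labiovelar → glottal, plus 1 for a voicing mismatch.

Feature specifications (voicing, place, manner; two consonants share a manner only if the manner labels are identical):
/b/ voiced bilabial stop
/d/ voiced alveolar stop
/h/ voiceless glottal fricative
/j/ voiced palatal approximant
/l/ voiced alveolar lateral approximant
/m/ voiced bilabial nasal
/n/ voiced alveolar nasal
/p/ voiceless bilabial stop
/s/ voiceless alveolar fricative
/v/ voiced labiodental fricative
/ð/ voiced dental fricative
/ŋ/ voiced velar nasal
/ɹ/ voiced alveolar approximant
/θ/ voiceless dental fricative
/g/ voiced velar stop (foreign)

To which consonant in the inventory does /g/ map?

/d/ is closest: same manner (stop), place distance 3 (velar→alveolar), same voicing; total 3. Next closest is /ŋ/ at distance 4.

d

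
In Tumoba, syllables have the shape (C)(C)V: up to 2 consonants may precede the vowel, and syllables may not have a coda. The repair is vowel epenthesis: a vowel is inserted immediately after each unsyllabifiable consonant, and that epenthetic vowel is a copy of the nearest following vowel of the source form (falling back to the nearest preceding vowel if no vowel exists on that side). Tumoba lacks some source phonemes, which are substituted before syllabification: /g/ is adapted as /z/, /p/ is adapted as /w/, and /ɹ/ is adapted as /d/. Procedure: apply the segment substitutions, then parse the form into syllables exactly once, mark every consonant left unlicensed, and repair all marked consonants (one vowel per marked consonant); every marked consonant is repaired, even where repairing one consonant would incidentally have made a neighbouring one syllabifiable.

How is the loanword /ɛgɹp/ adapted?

Substitution: /g/ → /z/, /ɹ/ → /d/, /p/ → /w/, giving /ɛzdw/.
The consonants /z/, /d/, /w/ cannot be parsed into a legal (C)(C)V syllable (no codas are permitted; onsets may contain at most 2 consonants).
Inserting the epenthetic vowel yields /z/ → /zɛ/, /d/ → /dɛ/, /w/ → /wɛ/.

ɛzɛdɛwɛ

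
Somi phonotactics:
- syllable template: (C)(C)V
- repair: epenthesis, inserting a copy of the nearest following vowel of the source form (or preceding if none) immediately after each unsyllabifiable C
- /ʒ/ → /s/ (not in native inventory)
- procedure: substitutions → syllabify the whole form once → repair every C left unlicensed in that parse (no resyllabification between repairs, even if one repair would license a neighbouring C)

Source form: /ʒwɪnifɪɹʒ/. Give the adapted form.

Substitution: /ʒ/ → /s/, giving /swɪnifɪɹs/.
The consonants /ɹ/, /s/ cannot be parsed into a legal (C)(C)V syllable (no codas are permitted; onsets may contain at most 2 consonants).
Epenthesis after each stranded consonant: /ɹ/ → /ɹɪ/, /s/ → /sɪ/.

swɪnifɪɹɪsɪ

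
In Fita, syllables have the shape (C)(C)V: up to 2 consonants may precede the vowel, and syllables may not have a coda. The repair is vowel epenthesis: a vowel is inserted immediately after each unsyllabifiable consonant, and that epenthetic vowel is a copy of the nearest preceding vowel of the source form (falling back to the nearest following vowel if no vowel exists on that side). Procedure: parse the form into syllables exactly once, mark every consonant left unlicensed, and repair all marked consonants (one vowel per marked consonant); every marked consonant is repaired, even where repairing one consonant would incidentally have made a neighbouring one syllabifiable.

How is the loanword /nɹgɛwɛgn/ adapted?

nɛɹgɛwɛgɛnɛ

The consonants /n/, /g/, /n/ cannot be parsed into a legal (C)(C)V syllable (no codas are permitted; onsets may contain at most 2 consonants).
Epenthesis after each stranded consonant: /n/ → /nɛ/, /g/ → /gɛ/, /n/ → /nɛ/.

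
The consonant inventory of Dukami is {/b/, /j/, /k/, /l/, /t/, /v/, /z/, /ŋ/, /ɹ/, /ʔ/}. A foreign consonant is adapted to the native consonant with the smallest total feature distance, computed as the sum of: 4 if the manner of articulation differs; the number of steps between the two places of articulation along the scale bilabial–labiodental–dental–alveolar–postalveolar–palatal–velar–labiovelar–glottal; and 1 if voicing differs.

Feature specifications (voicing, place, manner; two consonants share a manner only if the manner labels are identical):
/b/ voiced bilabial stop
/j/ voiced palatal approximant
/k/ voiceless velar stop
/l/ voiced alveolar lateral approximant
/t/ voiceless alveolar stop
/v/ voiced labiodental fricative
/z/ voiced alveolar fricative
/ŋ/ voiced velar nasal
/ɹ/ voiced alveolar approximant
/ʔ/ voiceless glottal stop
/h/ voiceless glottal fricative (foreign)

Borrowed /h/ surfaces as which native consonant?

ʔ

/ʔ/ is closest: manner differs (fricative→stop, +4), place distance 0 (glottal→glottal), same voicing; total 4. Next closest is /k/ at distance 6.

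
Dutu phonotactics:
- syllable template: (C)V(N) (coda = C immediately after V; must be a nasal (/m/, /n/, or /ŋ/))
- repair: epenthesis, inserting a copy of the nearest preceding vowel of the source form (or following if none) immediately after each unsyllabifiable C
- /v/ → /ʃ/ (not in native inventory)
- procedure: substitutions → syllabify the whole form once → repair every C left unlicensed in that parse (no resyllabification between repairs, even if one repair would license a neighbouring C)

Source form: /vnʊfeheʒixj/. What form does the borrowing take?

Substitution: /v/ → /ʃ/, giving /ʃnʊfeheʒixj/.
Under (C)V(N), the unsyllabifiable consonants are /ʃ/, /x/, /j/ (only a nasal (/m/, /n/, or /ŋ/) is licensed in coda position; onsets are limited to one consonant).
Epenthesis after each stranded consonant: /ʃ/ → /ʃʊ/, /x/ → /xi/, /j/ → /ji/.

ʃʊnʊfeheʒixiji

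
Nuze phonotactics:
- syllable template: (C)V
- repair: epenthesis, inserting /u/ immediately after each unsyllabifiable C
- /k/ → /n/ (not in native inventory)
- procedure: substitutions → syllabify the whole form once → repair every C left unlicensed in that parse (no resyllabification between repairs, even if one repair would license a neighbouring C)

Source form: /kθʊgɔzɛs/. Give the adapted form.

nuθʊgɔzɛsu

Substitution: /k/ → /n/, giving /nθʊgɔzɛs/.
Under (C)V, the unsyllabifiable consonants are /n/, /s/ (no codas are permitted; onsets are limited to one consonant).
Inserting the epenthetic vowel yields /n/ → /nu/, /s/ → /su/.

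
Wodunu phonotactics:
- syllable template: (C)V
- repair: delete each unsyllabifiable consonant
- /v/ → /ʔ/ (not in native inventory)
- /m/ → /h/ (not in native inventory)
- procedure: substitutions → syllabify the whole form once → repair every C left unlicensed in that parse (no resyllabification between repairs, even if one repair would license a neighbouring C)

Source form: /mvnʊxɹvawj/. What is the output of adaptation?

nʊʔa

Substitution: /m/ → /h/, /v/ → /ʔ/, giving /hʔnʊxɹʔawj/.
Under (C)V, the unsyllabifiable consonants are /h/, /ʔ/, /x/, /ɹ/, /w/, /j/ (no codas are permitted; onsets are limited to one consonant).
Deletion applies to /h/, /ʔ/, /x/, /ɹ/, /w/, /j/.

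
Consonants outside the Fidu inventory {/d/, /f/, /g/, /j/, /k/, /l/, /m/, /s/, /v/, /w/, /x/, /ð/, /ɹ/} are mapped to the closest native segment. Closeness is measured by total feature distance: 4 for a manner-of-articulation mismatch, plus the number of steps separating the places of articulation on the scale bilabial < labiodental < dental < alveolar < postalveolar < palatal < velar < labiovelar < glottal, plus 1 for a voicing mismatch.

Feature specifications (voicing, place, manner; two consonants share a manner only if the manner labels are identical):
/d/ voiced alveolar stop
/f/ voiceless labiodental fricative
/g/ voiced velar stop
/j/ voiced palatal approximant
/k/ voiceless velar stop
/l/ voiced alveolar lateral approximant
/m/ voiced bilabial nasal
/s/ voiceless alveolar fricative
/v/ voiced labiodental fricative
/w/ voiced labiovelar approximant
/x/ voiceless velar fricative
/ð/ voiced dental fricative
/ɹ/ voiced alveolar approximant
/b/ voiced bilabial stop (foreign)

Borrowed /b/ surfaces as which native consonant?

/d/ is closest: same manner (stop), place distance 3 (bilabial→alveolar), same voicing; total 3. Next closest is /m/ at distance 4.

d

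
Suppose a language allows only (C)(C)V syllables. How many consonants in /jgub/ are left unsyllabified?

Syllabifying with onset maximization leaves /b/ stranded (no codas are permitted; onsets may contain at most 2 consonants).

1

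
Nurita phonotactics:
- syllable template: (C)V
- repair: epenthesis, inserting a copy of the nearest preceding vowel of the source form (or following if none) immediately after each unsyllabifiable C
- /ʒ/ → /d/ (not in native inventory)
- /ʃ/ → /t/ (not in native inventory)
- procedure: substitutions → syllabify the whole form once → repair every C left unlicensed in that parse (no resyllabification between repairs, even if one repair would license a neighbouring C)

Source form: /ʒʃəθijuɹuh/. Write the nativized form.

dətəθijuɹuhu

Substitution: /ʒ/ → /d/, /ʃ/ → /t/, giving /dtəθijuɹuh/.
Syllabifying with onset maximization leaves /d/, /h/ stranded (no codas are permitted; onsets are limited to one consonant).
Epenthesis after each stranded consonant: /d/ → /də/, /h/ → /hu/.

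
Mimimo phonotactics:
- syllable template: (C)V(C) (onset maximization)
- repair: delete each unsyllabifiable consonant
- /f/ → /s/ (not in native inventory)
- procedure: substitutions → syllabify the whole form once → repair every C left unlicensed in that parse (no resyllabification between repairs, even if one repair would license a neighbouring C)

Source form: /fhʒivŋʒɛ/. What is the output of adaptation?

ʒivʒɛ

Substitution: /f/ → /s/, giving /shʒivŋʒɛ/.
Under (C)V(C), the unsyllabifiable consonants are /s/, /h/, /ŋ/ (at most one coda consonant is licensed; onsets are limited to one consonant).
Deleting the stranded consonants removes /s/, /h/, /ŋ/.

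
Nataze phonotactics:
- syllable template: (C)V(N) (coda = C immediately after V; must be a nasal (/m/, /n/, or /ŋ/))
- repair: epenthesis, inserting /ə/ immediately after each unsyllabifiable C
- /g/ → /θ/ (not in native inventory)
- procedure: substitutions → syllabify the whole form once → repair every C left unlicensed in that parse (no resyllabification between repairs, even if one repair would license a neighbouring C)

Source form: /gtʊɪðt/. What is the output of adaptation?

θətʊɪðətə

Substitution: /g/ → /θ/, giving /θtʊɪðt/.
Syllabifying with onset maximization leaves /θ/, /ð/, /t/ stranded (only a nasal (/m/, /n/, or /ŋ/) is licensed in coda position; onsets are limited to one consonant).
Each unlicensed consonant becomes the onset of a new syllable: /θ/ → /θə/, /ð/ → /ðə/, /t/ → /tə/.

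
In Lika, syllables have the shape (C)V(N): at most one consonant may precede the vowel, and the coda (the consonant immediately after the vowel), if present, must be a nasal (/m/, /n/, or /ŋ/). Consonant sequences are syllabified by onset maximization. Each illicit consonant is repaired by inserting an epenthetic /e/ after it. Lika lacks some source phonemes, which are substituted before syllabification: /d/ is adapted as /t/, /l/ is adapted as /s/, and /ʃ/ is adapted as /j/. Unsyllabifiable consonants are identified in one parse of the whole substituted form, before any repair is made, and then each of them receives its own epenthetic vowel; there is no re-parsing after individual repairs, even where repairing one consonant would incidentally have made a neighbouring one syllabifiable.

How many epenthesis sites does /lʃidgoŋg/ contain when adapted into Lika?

After substitution the input is /sjitgoŋg/.
The unsyllabifiable consonants are /s/, /t/, /g/; each receives one epenthetic vowel.

3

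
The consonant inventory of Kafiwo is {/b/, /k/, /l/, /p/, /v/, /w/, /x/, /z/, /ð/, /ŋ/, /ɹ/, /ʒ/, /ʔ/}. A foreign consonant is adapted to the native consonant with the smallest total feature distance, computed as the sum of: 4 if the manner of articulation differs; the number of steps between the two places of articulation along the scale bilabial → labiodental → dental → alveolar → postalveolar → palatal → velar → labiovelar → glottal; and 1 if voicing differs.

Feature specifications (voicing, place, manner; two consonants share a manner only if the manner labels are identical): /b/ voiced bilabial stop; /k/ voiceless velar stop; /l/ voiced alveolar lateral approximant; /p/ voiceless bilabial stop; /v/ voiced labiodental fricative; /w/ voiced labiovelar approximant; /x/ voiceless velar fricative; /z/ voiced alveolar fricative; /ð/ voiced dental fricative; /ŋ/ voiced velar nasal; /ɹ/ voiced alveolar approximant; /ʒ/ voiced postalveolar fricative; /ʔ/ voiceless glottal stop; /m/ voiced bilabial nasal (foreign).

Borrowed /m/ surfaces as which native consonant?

b

/b/ is closest: manner differs (nasal→stop, +4), place distance 0 (bilabial→bilabial), same voicing; total 4. Next closest is /p/ at distance 5.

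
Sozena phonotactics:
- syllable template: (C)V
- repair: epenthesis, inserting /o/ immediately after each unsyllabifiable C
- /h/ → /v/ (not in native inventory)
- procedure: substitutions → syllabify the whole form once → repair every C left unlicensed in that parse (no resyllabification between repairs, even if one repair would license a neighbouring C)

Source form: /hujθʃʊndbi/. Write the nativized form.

Substitution: /h/ → /v/, giving /vujθʃʊndbi/.
The consonants /j/, /θ/, /n/, /d/ cannot be parsed into a legal (C)V syllable (no codas are permitted; onsets are limited to one consonant).
Each unlicensed consonant becomes the onset of a new syllable: /j/ → /jo/, /θ/ → /θo/, /n/ → /no/, /d/ → /do/.

vujoθoʃʊnodobi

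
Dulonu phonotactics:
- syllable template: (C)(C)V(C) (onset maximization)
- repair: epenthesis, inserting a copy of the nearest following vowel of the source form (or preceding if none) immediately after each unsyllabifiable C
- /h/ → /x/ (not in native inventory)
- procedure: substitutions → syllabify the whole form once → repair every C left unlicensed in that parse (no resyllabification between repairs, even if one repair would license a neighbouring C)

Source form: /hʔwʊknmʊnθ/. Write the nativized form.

xʊʔwʊknmʊnθʊ

Substitution: /h/ → /x/, giving /xʔwʊknmʊnθ/.
Under (C)(C)V(C), the unsyllabifiable consonants are /x/, /θ/ (at most one coda consonant is licensed; onsets may contain at most 2 consonants).
Inserting the epenthetic vowel yields /x/ → /xʊ/, /θ/ → /θʊ/.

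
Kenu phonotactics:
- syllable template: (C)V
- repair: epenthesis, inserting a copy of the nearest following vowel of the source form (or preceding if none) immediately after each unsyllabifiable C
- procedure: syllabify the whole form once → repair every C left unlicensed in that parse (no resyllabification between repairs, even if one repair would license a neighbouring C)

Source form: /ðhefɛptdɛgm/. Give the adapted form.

Syllabifying with onset maximization leaves /ð/, /p/, /t/, /g/, /m/ stranded (no codas are permitted; onsets are limited to one consonant).
Epenthesis after each stranded consonant: /ð/ → /ðe/, /p/ → /pɛ/, /t/ → /tɛ/, /g/ → /gɛ/, /m/ → /mɛ/.

ðehefɛpɛtɛdɛgɛmɛ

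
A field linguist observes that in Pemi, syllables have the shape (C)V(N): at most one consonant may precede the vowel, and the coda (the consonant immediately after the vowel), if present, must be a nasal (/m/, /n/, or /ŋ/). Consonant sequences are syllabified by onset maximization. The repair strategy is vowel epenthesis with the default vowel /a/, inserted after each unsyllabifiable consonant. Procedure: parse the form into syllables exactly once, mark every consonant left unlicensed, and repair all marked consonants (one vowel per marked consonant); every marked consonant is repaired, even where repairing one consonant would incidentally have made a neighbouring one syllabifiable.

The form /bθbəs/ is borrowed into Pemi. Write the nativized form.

baθabəsa

The consonants /b/, /θ/, /s/ cannot be parsed into a legal (C)V(N) syllable (only a nasal (/m/, /n/, or /ŋ/) is licensed in coda position; onsets are limited to one consonant).
Epenthesis after each stranded consonant: /b/ → /ba/, /θ/ → /θa/, /s/ → /sa/.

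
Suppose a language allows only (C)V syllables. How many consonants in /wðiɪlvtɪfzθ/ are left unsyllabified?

6

The consonants /w/, /l/, /v/, /f/, /z/, /θ/ cannot be parsed into a legal (C)V syllable (no codas are permitted; onsets are limited to one consonant).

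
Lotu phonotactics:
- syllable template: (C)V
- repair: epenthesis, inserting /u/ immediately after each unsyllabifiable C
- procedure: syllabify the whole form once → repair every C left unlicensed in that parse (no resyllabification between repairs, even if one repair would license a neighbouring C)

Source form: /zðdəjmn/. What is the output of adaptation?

Under (C)V, the unsyllabifiable consonants are /z/, /ð/, /j/, /m/, /n/ (no codas are permitted; onsets are limited to one consonant).
Each unlicensed consonant becomes the onset of a new syllable: /z/ → /zu/, /ð/ → /ðu/, /j/ → /ju/, /m/ → /mu/, /n/ → /nu/.

zuðudəjumunu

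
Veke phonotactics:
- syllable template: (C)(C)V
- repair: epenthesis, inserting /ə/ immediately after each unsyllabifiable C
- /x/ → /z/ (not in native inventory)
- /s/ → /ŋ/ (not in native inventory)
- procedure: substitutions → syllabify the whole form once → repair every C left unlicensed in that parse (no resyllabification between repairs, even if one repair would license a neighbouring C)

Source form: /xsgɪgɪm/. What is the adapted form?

zəŋgɪgɪmə

Substitution: /x/ → /z/, /s/ → /ŋ/, giving /zŋgɪgɪm/.
Syllabifying with onset maximization leaves /z/, /m/ stranded (no codas are permitted; onsets may contain at most 2 consonants).
Inserting the epenthetic vowel yields /z/ → /zə/, /m/ → /mə/.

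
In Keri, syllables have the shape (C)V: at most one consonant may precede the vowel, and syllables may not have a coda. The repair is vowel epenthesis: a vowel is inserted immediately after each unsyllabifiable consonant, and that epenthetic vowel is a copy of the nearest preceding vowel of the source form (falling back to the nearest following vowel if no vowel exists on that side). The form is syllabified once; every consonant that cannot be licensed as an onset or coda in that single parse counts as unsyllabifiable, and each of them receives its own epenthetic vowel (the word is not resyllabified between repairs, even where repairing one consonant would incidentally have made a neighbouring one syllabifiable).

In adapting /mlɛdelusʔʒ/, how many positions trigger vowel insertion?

The unsyllabifiable consonants are /m/, /s/, /ʔ/, /ʒ/; each receives one epenthetic vowel.

4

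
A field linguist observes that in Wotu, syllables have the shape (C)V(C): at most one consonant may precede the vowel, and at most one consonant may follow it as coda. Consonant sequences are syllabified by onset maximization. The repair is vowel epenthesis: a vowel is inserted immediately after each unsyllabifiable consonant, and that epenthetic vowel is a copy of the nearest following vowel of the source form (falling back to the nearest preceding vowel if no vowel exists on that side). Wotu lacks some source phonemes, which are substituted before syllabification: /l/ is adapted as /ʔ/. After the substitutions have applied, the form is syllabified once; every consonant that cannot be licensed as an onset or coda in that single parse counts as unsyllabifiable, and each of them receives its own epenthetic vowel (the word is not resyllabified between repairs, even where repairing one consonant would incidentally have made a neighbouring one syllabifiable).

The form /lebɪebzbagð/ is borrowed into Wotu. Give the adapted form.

Substitution: /l/ → /ʔ/, giving /ʔebɪebzbagð/.
The consonants /z/, /ð/ cannot be parsed into a legal (C)V(C) syllable (at most one coda consonant is licensed; onsets are limited to one consonant).
Epenthesis after each stranded consonant: /z/ → /za/, /ð/ → /ða/.

ʔebɪebzabagða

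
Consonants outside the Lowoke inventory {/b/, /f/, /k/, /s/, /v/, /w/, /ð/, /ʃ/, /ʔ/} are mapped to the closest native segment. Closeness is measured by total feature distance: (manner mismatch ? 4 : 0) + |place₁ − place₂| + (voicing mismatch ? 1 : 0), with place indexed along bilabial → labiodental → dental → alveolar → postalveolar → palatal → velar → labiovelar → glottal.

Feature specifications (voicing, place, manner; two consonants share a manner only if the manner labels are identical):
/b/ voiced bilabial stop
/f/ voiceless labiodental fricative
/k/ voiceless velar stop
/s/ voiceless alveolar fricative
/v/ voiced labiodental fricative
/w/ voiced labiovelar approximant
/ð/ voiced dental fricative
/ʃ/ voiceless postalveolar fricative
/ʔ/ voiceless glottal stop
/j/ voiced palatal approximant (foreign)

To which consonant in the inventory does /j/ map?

/w/ is closest: same manner (approximant), place distance 2 (palatal→labiovelar), same voicing; total 2. Next closest is /k/ at distance 6.

w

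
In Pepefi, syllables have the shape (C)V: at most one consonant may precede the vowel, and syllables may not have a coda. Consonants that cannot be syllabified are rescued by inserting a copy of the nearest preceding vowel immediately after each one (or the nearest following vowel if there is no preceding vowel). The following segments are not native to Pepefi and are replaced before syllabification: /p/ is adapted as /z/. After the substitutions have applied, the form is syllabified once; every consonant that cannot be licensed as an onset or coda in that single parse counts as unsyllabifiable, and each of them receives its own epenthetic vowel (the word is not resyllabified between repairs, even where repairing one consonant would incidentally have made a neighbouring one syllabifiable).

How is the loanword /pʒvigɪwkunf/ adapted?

ziʒivigɪwɪkunufu

Substitution: /p/ → /z/, giving /zʒvigɪwkunf/.
The consonants /z/, /ʒ/, /w/, /n/, /f/ cannot be parsed into a legal (C)V syllable (no codas are permitted; onsets are limited to one consonant).
Inserting the epenthetic vowel yields /z/ → /zi/, /ʒ/ → /ʒi/, /w/ → /wɪ/, /n/ → /nu/, /f/ → /fu/.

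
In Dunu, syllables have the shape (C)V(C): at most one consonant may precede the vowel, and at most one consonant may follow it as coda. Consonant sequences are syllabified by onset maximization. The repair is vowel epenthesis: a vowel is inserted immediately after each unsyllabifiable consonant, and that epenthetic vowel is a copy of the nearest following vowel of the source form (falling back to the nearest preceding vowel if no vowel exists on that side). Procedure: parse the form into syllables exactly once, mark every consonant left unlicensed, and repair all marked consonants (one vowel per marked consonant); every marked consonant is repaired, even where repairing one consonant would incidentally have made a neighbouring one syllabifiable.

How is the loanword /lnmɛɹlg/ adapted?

Under (C)V(C), the unsyllabifiable consonants are /l/, /n/, /l/, /g/ (at most one coda consonant is licensed; onsets are limited to one consonant).
Epenthesis after each stranded consonant: /l/ → /lɛ/, /n/ → /nɛ/, /l/ → /lɛ/, /g/ → /gɛ/.

lɛnɛmɛɹlɛgɛ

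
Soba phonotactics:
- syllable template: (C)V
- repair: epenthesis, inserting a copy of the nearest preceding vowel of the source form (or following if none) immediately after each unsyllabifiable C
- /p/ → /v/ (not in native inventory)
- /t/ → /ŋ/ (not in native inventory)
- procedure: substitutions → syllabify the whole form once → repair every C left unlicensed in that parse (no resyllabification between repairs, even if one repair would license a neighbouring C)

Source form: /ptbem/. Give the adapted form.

veŋebeme

Substitution: /p/ → /v/, /t/ → /ŋ/, giving /vŋbem/.
The consonants /v/, /ŋ/, /m/ cannot be parsed into a legal (C)V syllable (no codas are permitted; onsets are limited to one consonant).
Epenthesis after each stranded consonant: /v/ → /ve/, /ŋ/ → /ŋe/, /m/ → /me/.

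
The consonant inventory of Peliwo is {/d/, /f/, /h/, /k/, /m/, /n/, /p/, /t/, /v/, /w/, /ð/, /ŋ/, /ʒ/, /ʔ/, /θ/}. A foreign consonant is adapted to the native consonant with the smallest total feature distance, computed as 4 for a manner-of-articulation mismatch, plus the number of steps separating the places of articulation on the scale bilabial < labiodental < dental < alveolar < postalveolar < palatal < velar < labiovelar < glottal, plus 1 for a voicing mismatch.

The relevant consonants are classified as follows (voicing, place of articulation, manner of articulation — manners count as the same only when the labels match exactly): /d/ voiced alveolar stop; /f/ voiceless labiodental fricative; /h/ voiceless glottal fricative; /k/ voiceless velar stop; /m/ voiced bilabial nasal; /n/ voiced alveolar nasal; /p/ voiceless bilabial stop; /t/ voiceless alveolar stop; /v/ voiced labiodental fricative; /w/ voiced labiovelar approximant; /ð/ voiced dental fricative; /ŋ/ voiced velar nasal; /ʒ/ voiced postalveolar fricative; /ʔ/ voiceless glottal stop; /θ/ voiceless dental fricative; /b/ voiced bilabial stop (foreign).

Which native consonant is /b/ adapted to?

/p/ is closest: same manner (stop), place distance 0 (bilabial→bilabial), voicing differs (+1); total 1. Next closest is /d/ at distance 3.

p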